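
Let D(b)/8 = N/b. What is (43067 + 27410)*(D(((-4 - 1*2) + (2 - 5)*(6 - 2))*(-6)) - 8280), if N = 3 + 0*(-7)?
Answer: -5251805086/9 ≈ -5.8353e+8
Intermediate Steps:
N = 3 (N = 3 + 0 = 3)
D(b) = 24/b (D(b) = 8*(3/b) = 24/b)
(43067 + 27410)*(D(((-4 - 1*2) + (2 - 5)*(6 - 2))*(-6)) - 8280) = (43067 + 27410)*(24/((((-4 - 1*2) + (2 - 5)*(6 - 2))*(-6))) - 8280) = 70477*(24/((((-4 - 2) - 3*4)*(-6))) - 8280) = 70477*(24/(((-6 - 12)*(-6))) - 8280) = 70477*(24/((-18*(-6))) - 8280) = 70477*(24/108 - 8280) = 70477*(24*(1/108) - 8280) = 70477*(2/9 - 8280) = 70477*(-74518/9) = -5251805086/9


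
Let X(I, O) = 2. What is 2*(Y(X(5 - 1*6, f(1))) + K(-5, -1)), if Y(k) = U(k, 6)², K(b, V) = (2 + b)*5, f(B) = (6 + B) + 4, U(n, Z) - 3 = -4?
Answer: -28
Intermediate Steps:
U(n, Z) = -1 (U(n, Z) = 3 - 4 = -1)
f(B) = 10 + B
K(b, V) = 10 + 5*b
Y(k) = 1 (Y(k) = (-1)² = 1)
2*(Y(X(5 - 1*6, f(1))) + K(-5, -1)) = 2*(1 + (10 + 5*(-5))) = 2*(1 + (10 - 25)) = 2*(1 - 15) = 2*(-14) = -28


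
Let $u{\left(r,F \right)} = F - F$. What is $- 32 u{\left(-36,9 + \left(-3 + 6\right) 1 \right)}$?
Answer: $0$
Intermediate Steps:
$u{\left(r,F \right)} = 0$
$- 32 u{\left(-36,9 + \left(-3 + 6\right) 1 \right)} = \left(-32\right) 0 = 0$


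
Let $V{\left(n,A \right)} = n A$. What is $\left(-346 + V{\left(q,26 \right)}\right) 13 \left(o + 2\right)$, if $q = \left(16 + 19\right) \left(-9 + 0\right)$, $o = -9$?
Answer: $776776$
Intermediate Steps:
$q = -315$ ($q = 35 \left(-9\right) = -315$)
$V{\left(n,A \right)} = A n$
$\left(-346 + V{\left(q,26 \right)}\right) 13 \left(o + 2\right) = \left(-346 + 26 \left(-315\right)\right) 13 \left(-9 + 2\right) = \left(-346 - 8190\right) 13 \left(-7\right) = \left(-8536\right) \left(-91\right) = 776776$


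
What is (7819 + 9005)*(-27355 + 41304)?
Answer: 234677976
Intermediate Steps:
(7819 + 9005)*(-27355 + 41304) = 16824*13949 = 234677976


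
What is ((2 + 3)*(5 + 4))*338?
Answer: 15210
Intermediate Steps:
((2 + 3)*(5 + 4))*338 = (5*9)*338 = 45*338 = 15210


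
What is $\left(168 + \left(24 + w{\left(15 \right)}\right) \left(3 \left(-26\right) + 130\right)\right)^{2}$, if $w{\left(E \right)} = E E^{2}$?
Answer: $31299271056$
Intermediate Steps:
$w{\left(E \right)} = E^{3}$
$\left(168 + \left(24 + w{\left(15 \right)}\right) \left(3 \left(-26\right) + 130\right)\right)^{2} = \left(168 + \left(24 + 15^{3}\right) \left(3 \left(-26\right) + 130\right)\right)^{2} = \left(168 + \left(24 + 3375\right) \left(-78 + 130\right)\right)^{2} = \left(168 + 3399 \cdot 52\right)^{2} = \left(168 + 176748\right)^{2} = 176916^{2} = 31299271056$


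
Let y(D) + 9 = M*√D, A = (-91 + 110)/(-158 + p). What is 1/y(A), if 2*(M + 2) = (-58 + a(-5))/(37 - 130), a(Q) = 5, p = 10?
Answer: -46081872/416670307 + 118668*I*√703/416670307 ≈ -0.1106 + 0.0075512*I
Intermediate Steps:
A = -19/148 (A = (-91 + 110)/(-158 + 10) = 19/(-148) = 19*(-1/148) = -19/148 ≈ -0.12838)
M = -319/186 (M = -2 + ((-58 + 5)/(37 - 130))/2 = -2 + (-53/(-93))/2 = -2 + (-53*(-1/93))/2 = -2 + (½)*(53/93) = -2 + 53/186 = -319/186 ≈ -1.7151)
y(D) = -9 - 319*√D/186
1/y(A) = 1/(-9 - 319*I*√703/13764)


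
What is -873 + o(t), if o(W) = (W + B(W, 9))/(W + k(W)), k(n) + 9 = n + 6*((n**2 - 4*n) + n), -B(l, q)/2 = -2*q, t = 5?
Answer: -53212/61 ≈ -872.33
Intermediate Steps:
B(l, q) = 4*q (B(l, q) = -(-4)*q = 4*q)
k(n) = -9 - 17*n + 6*n**2 (k(n) = -9 + (n + 6*((n**2 - 4*n) + n)) = -9 + (n + 6*(n**2 - 3*n)) = -9 + (n + (-18*n + 6*n**2)) = -9 + (-17*n + 6*n**2) = -9 - 17*n + 6*n**2)
o(W) = (36 + W)/(-9 - 16*W + 6*W**2) (o(W) = (W + 4*9)/(W + (-9 - 17*W + 6*W**2)) = (W + 36)/(-9 - 16*W + 6*W**2) = (36 + W)/(-9 - 16*W + 6*W**2))
-873 + o(t) = -873 + (36 + 5)/(-9 - 16*5 + 6*5**2) = -873 + 41/(-9 - 80 + 6*25) = -873 + 41/(-9 - 80 + 150) = -873 + 41/61 = -53212/61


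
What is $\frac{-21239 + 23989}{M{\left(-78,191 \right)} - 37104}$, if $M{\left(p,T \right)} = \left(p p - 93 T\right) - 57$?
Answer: $- \frac{25}{444} \approx -0.056306$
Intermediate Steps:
$M{\left(p,T \right)} = -57 + p^{2} - 93 T$ ($M{\left(p,T \right)} = \left(p^{2} - 93 T\right) - 57 = -57 + p^{2} - 93 T$)
$\frac{-21239 + 23989}{M{\left(-78,191 \right)} - 37104} = \frac{-21239 + 23989}{\left(-57 + \left(-78\right)^{2} - 17763\right) - 37104} = \frac{2750}{\left(-57 + 6084 - 17763\right) - 37104} = \frac{2750}{-11736 - 37104} = \frac{2750}{-48840} = 2750 \left(- \frac{1}{48840}\right) = - \frac{25}{444}$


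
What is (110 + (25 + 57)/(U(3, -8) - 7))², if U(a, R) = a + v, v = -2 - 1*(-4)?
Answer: 4761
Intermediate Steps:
v = 2 (v = -2 + 4 = 2)
U(a, R) = 2 + a (U(a, R) = a + 2 = 2 + a)
(110 + (25 + 57)/(U(3, -8) - 7))² = (110 + (25 + 57)/((2 + 3) - 7))² = (110 + 82/(5 - 7))² = (110 + 82/(-2))² = (110 + 82*(-½))² = (110 - 41)² = 69² = 4761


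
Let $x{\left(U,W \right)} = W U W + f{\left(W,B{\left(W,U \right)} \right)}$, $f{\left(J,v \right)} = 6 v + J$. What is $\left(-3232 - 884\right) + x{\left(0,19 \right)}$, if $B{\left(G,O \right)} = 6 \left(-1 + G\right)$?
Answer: $-3449$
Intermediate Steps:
$B{\left(G,O \right)} = -6 + 6 G$
$f{\left(J,v \right)} = J + 6 v$
$x{\left(U,W \right)} = -36 + 37 W + U W^{2}$ ($x{\left(U,W \right)} = W U W + \left(W + 6 \left(-6 + 6 W\right)\right) = U W W + \left(W + \left(-36 + 36 W\right)\right) = U W^{2} + \left(-36 + 37 W\right) = -36 + 37 W + U W^{2}$)
$\left(-3232 - 884\right) + x{\left(0,19 \right)} = \left(-3232 - 884\right) + \left(-36 + 37 \cdot 19 + 0 \cdot 19^{2}\right) = -4116 + \left(-36 + 703 + 0 \cdot 361\right) = -4116 + \left(-36 + 703 + 0\right) = -4116 + 667 = -3449$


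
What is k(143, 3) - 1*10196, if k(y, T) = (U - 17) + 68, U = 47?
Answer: -10098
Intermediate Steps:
k(y, T) = 98 (k(y, T) = (47 - 17) + 68 = 30 + 68 = 98)
k(143, 3) - 1*10196 = 98 - 1*10196 = 98 - 10196 = -10098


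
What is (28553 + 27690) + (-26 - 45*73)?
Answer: 52932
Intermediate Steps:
(28553 + 27690) + (-26 - 45*73) = 56243 + (-26 - 3285) = 56243 - 3311 = 52932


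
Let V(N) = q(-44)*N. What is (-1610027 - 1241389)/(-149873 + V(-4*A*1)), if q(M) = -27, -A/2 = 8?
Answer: 2851416/151601 ≈ 18.809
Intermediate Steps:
A = -16 (A = -2*8 = -16)
V(N) = -27*N
(-1610027 - 1241389)/(-149873 + V(-4*A*1)) = (-1610027 - 1241389)/(-149873 - 27*(-4*(-16))) = -2851416/(-149873 - 1728) = -2851416/(-151601) = -2851416*(-1/151601) = 2851416/151601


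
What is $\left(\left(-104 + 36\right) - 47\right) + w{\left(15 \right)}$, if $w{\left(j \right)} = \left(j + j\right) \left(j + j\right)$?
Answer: $785$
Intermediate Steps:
$w{\left(j \right)} = 4 j^{2}$ ($w{\left(j \right)} = 2 j 2 j = 4 j^{2}$)
$\left(\left(-104 + 36\right) - 47\right) + w{\left(15 \right)} = \left(\left(-104 + 36\right) - 47\right) + 4 \cdot 15^{2} = \left(-68 - 47\right) + 4 \cdot 225 = -115 + 900 = 785$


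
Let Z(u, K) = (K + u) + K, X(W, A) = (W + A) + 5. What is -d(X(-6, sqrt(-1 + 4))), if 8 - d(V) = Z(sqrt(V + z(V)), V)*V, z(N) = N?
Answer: -8 - (1 - sqrt(3))*(-2 + sqrt(-2 + 2*sqrt(3)) + 2*sqrt(3)) ≈ -6.0424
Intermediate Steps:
X(W, A) = 5 + A + W (X(W, A) = (A + W) + 5 = 5 + A + W)
Z(u, K) = u + 2*K
d(V) = 8 - V*(2*V + sqrt(2)*sqrt(V)) (d(V) = 8 - (sqrt(V + V) + 2*V)*V = 8 - (sqrt(2*V) + 2*V)*V = 8 - (sqrt(2)*sqrt(V) + 2*V)*V = 8 - (2*V + sqrt(2)*sqrt(V))*V = 8 - V*(2*V + sqrt(2)*sqrt(V)))
-d(X(-6, sqrt(-1 + 4))) = -(8 - (5 + sqrt(-1 + 4) - 6)*(2*(5 + sqrt(-1 + 4) - 6) + sqrt(2)*sqrt(5 + sqrt(-1 + 4) - 6))) = -(8 - (5 + sqrt(3) - 6)*(2*(5 + sqrt(3) - 6) + sqrt(2)*sqrt(5 + sqrt(3) - 6))) = -(8 - (-1 + sqrt(3))*(2*(-1 + sqrt(3)) + sqrt(2)*sqrt(-1 + sqrt(3)))) = -(8 - (-1 + sqrt(3))*((-2 + 2*sqrt(3)) + sqrt(2)*sqrt(-1 + sqrt(3)))) = -(8 - (-1 + sqrt(3))*(-2 + 2*sqrt(3) + sqrt(2)*sqrt(-1 + sqrt(3)))) = -8 + (-1 + sqrt(3))*(-2 + 2*sqrt(3) + sqrt(2)*sqrt(-1 + sqrt(3)))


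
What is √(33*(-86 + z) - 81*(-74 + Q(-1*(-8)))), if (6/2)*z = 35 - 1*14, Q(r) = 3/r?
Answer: √53706/4 ≈ 57.936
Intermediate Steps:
z = 7 (z = (35 - 1*14)/3 = (35 - 14)/3 = (⅓)*21 = 7)
√(33*(-86 + z) - 81*(-74 + Q(-1*(-8)))) = √(33*(-86 + 7) - 81*(-74 + 3/((-1*(-8))))) = √(33*(-79) - 81*(-74 + 3/8)) = √(-2607 - 81*(-74 + 3*(⅛))) = √(-2607 - 81*(-74 + 3/8)) = √(-2607 - 81*(-589/8)) = √(-2607 + 47709/8) = √(26853/8) = √53706/4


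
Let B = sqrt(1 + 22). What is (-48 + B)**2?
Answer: (48 - sqrt(23))**2 ≈ 1866.6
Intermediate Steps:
B = sqrt(23) ≈ 4.7958
(-48 + B)**2 = (-48 + sqrt(23))**2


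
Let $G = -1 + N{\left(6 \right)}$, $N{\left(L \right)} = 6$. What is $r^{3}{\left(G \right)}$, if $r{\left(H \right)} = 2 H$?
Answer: $1000$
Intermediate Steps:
$G = 5$ ($G = -1 + 6 = 5$)
$r^{3}{\left(G \right)} = \left(2 \cdot 5\right)^{3} = 10^{3} = 1000$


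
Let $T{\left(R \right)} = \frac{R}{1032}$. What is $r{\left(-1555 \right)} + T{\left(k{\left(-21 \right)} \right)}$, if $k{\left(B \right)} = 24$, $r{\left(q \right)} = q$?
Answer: $- \frac{66864}{43} \approx -1555.0$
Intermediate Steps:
$T{\left(R \right)} = \frac{R}{1032}$ ($T{\left(R \right)} = R \frac{1}{1032} = \frac{R}{1032}$)
$r{\left(-1555 \right)} + T{\left(k{\left(-21 \right)} \right)} = -1555 + \frac{1}{1032} \cdot 24 = -1555 + \frac{1}{43} = - \frac{66864}{43}$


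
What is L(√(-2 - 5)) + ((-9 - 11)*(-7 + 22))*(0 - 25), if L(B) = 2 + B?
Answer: 7502 + I*√7 ≈ 7502.0 + 2.6458*I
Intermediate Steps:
L(√(-2 - 5)) + ((-9 - 11)*(-7 + 22))*(0 - 25) = (2 + √(-2 - 5)) + ((-9 - 11)*(-7 + 22))*(0 - 25) = (2 + √(-7)) - 20*15*(-25) = (2 + I*√7) - 300*(-25) = (2 + I*√7) + 7500 = 7502 + I*√7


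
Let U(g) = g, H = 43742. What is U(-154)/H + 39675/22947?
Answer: 288655002/167291279 ≈ 1.7255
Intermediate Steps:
U(-154)/H + 39675/22947 = -154/43742 + 39675/22947 = -154*1/43742 + 39675*(1/22947) = -77/21871 + 13225/7649 = 288655002/167291279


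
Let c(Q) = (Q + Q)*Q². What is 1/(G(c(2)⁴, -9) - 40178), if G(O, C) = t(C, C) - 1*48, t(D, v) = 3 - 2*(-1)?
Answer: -1/40221 ≈ -2.4863e-5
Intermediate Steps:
c(Q) = 2*Q³ (c(Q) = (2*Q)*Q² = 2*Q³)
t(D, v) = 5 (t(D, v) = 3 + 2 = 5)
G(O, C) = -43 (G(O, C) = 5 - 1*48 = 5 - 48 = -43)
1/(G(c(2)⁴, -9) - 40178) = 1/(-43 - 40178) = 1/(-40221) = -1/40221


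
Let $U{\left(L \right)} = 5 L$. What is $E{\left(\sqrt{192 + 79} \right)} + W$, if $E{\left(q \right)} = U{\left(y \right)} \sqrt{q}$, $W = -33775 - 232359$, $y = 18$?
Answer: $-266134 + 90 \sqrt[4]{271} \approx -2.6577 \cdot 10^{5}$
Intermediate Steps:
$W = -266134$
$E{\left(q \right)} = 90 \sqrt{q}$ ($E{\left(q \right)} = 5 \cdot 18 \sqrt{q} = 90 \sqrt{q}$)
$E{\left(\sqrt{192 + 79} \right)} + W = 90 \sqrt{\sqrt{192 + 79}} - 266134 = 90 \sqrt{\sqrt{271}} - 266134 = 90 \sqrt[4]{271} - 266134 = -266134 + 90 \sqrt[4]{271}$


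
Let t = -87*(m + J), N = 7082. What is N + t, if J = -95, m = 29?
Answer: 12824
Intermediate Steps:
t = 5742 (t = -87*(29 - 95) = -87*(-66) = 5742)
N + t = 7082 + 5742 = 12824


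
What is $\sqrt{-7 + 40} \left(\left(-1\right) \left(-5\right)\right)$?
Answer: $5 \sqrt{33} \approx 28.723$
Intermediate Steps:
$\sqrt{-7 + 40} \left(\left(-1\right) \left(-5\right)\right) = \sqrt{33} \cdot 5 = 5 \sqrt{33}$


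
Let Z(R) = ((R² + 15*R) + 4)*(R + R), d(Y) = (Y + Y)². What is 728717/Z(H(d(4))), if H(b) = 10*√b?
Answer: 728717/1216640 ≈ 0.59896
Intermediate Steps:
d(Y) = 4*Y² (d(Y) = (2*Y)² = 4*Y²)
Z(R) = 2*R*(4 + R² + 15*R) (Z(R) = (4 + R² + 15*R)*(2*R) = 2*R*(4 + R² + 15*R))
728717/Z(H(d(4))) = 728717/((2*(10*√(4*4²))*(4 + (10*√(4*4²))² + 15*(10*√(4*4²))))) = 728717/((2*(10*√(4*16))*(4 + (10*√(4*16))² + 15*(10*√(4*16))))) = 728717/((2*(10*√64)*(4 + (10*√64)² + 15*(10*√64)))) = 728717/((2*(10*8)*(4 + (10*8)² + 15*(10*8)))) = 728717/((2*80*(4 + 80² + 15*80))) = 728717/((2*80*(4 + 6400 + 1200))) = 728717/((2*80*7604)) = 728717/1216640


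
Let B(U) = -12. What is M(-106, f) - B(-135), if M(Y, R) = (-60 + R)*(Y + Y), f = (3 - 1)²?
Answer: 11884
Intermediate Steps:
f = 4 (f = 2² = 4)
M(Y, R) = 2*Y*(-60 + R) (M(Y, R) = (-60 + R)*(2*Y) = 2*Y*(-60 + R))
M(-106, f) - B(-135) = 2*(-106)*(-60 + 4) - 1*(-12) = 2*(-106)*(-56) + 12 = 11872 + 12 = 11884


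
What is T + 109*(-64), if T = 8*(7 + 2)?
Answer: -6904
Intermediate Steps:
T = 72 (T = 8*9 = 72)
T + 109*(-64) = 72 + 109*(-64) = 72 - 6976 = -6904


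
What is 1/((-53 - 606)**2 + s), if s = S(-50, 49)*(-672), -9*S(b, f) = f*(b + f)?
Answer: 3/1291867 ≈ 2.3222e-6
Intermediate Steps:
S(b, f) = -f*(b + f)/9
s = -10976/3 (s = -1/9*49*(-50 + 49)*(-672) = -1/9*49*(-1)*(-672) = (49/9)*(-672) = -10976/3 ≈ -3658.7)
1/((-53 - 606)**2 + s) = 1/((-53 - 606)**2 - 10976/3) = 1/((-659)**2 - 10976/3) = 1/(434281 - 10976/3) = 1/(1291867/3) = 3/1291867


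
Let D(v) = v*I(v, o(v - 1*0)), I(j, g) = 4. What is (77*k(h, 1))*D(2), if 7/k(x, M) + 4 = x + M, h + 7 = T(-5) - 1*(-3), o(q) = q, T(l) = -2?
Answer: -4312/9 ≈ -479.11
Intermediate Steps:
h = -6 (h = -7 + (-2 - 1*(-3)) = -7 + (-2 + 3) = -7 + 1 = -6)
k(x, M) = 7/(-4 + M + x) (k(x, M) = 7/(-4 + (x + M)) = 7/(-4 + (M + x)) = 7/(-4 + M + x))
D(v) = 4*v (D(v) = v*4 = 4*v)
(77*k(h, 1))*D(2) = (77*(7/(-4 + 1 - 6)))*(4*2) = (77*(7/(-9)))*8 = (77*(7*(-⅑)))*8 = (77*(-7/9))*8 = -539/9*8 = -4312/9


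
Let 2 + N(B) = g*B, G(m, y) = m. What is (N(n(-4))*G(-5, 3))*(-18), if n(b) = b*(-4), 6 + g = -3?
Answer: -13140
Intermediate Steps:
g = -9 (g = -6 - 3 = -9)
n(b) = -4*b
N(B) = -2 - 9*B
(N(n(-4))*G(-5, 3))*(-18) = ((-2 - (-36)*(-4))*(-5))*(-18) = ((-2 - 9*16)*(-5))*(-18) = ((-2 - 144)*(-5))*(-18) = -146*(-5)*(-18) = 730*(-18) = -13140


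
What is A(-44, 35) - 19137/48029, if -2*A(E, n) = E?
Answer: 1037501/48029 ≈ 21.602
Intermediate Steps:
A(E, n) = -E/2
A(-44, 35) - 19137/48029 = -1/2*(-44) - 19137/48029 = 22 - 19137*1/48029 = 22 - 19137/48029 = 1037501/48029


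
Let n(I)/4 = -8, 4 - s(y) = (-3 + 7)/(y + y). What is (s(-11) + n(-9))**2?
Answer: 93636/121 ≈ 773.85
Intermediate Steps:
s(y) = 4 - 2/y (s(y) = 4 - (-3 + 7)/(y + y) = 4 - 4/(2*y) = 4 - 4*1/(2*y) = 4 - 2/y)
n(I) = -32 (n(I) = 4*(-8) = -32)
(s(-11) + n(-9))**2 = ((4 - 2/(-11)) - 32)**2 = ((4 - 2*(-1/11)) - 32)**2 = ((4 + 2/11) - 32)**2 = (46/11 - 32)**2 = (-306/11)**2 = 93636/121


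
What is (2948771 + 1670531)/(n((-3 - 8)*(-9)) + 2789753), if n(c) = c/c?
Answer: 2309651/1394877 ≈ 1.6558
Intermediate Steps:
n(c) = 1
(2948771 + 1670531)/(n((-3 - 8)*(-9)) + 2789753) = (2948771 + 1670531)/(1 + 2789753) = 4619302/2789754 = 4619302*(1/2789754) = 2309651/1394877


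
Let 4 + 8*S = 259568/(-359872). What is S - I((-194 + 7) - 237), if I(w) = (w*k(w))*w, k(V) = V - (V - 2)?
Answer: -64696454863/179936 ≈ -3.5955e+5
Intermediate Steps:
S = -106191/179936 (S = -½ + (259568/(-359872))/8 = -½ + (259568*(-1/359872))/8 = -½ + (⅛)*(-16223/22492) = -½ - 16223/179936 = -106191/179936 ≈ -0.59016)
k(V) = 2 (k(V) = V - (-2 + V) = V + (2 - V) = 2)
I(w) = 2*w² (I(w) = (w*2)*w = (2*w)*w = 2*w²)
S - I((-194 + 7) - 237) = -106191/179936 - 2*((-194 + 7) - 237)² = -106191/179936 - 2*(-187 - 237)² = -106191/179936 - 2*(-424)² = -106191/179936 - 2*179776 = -106191/179936 - 1*359552 = -106191/179936 - 359552 = -64696454863/179936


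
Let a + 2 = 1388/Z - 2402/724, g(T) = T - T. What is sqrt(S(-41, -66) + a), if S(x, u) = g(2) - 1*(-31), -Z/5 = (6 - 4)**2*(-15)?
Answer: sqrt(893657454)/5430 ≈ 5.5054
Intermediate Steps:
g(T) = 0
Z = 300 (Z = -5*(6 - 4)**2*(-15) = -5*2**2*(-15) = -20*(-15) = -5*(-60) = 300)
S(x, u) = 31 (S(x, u) = 0 - 1*(-31) = 0 + 31 = 31)
a = -18761/27150 (a = -2 + (1388/300 - 2402/724) = -2 + (1388*(1/300) - 2402*1/724) = -2 + (347/75 - 1201/362) = -2 + 35539/27150 = -18761/27150 ≈ -0.69101)
sqrt(S(-41, -66) + a) = sqrt(31 - 18761/27150) = sqrt(822889/27150) = sqrt(893657454)/5430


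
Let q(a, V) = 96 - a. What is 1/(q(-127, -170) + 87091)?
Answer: 1/87314 ≈ 1.1453e-5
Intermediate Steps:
1/(q(-127, -170) + 87091) = 1/((96 - 1*(-127)) + 87091) = 1/((96 + 127) + 87091) = 1/(223 + 87091) = 1/87314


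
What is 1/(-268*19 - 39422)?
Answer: -1/44514 ≈ -2.2465e-5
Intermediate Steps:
1/(-268*19 - 39422) = 1/(-134*38 - 39422) = 1/(-5092 - 39422) = 1/(-44514) = -1/44514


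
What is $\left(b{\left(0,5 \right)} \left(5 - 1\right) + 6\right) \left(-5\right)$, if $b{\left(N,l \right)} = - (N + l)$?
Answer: $70$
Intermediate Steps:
$b{\left(N,l \right)} = - N - l$
$\left(b{\left(0,5 \right)} \left(5 - 1\right) + 6\right) \left(-5\right) = \left(\left(\left(-1\right) 0 - 5\right) \left(5 - 1\right) + 6\right) \left(-5\right) = \left(\left(0 - 5\right) 4 + 6\right) \left(-5\right) = \left(\left(-5\right) 4 + 6\right) \left(-5\right) = \left(-20 + 6\right) \left(-5\right) = \left(-14\right) \left(-5\right) = 70$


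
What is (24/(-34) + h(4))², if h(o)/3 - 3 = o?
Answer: 119025/289 ≈ 411.85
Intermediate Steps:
h(o) = 9 + 3*o
(24/(-34) + h(4))² = (24/(-34) + (9 + 3*4))² = (24*(-1/34) + (9 + 12))² = (-12/17 + 21)² = (345/17)² = 119025/289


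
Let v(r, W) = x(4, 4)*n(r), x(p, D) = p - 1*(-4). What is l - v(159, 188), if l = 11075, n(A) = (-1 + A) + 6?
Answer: 9763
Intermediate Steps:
x(p, D) = 4 + p (x(p, D) = p + 4 = 4 + p)
n(A) = 5 + A
v(r, W) = 40 + 8*r (v(r, W) = (4 + 4)*(5 + r) = 8*(5 + r) = 40 + 8*r)
l - v(159, 188) = 11075 - (40 + 8*159) = 11075 - (40 + 1272) = 11075 - 1*1312 = 11075 - 1312 = 9763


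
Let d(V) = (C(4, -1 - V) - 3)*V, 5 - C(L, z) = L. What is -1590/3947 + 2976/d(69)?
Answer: -1994282/90781 ≈ -21.968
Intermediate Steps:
C(L, z) = 5 - L
d(V) = -2*V (d(V) = ((5 - 1*4) - 3)*V = ((5 - 4) - 3)*V = (1 - 3)*V = -2*V)
-1590/3947 + 2976/d(69) = -1590/3947 + 2976/((-2*69)) = -1590*1/3947 + 2976/(-138) = -1590/3947 + 2976*(-1/138) = -1590/3947 - 496/23 = -1994282/90781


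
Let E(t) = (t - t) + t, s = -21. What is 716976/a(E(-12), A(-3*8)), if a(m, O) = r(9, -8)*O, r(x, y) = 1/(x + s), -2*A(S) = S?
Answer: -716976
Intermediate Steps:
A(S) = -S/2
E(t) = t (E(t) = 0 + t = t)
r(x, y) = 1/(-21 + x) (r(x, y) = 1/(x - 21) = 1/(-21 + x))
a(m, O) = -O/12 (a(m, O) = O/(-21 + 9) = O/(-12) = -O/12)
716976/a(E(-12), A(-3*8)) = 716976/((-(-1)*(-3*8)/24)) = 716976/((-(-1)*(-24)/24)) = 716976/((-1/12*12)) = 716976/(-1) = 716976*(-1) = -716976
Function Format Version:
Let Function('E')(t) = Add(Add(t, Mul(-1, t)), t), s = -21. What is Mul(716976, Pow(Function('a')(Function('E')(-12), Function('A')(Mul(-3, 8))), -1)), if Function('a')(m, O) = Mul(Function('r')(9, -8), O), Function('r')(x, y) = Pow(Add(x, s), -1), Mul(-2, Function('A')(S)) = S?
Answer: -716976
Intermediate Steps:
Function('A')(S) = Mul(Rational(-1, 2), S)
Function('E')(t) = t (Function('E')(t) = Add(0, t) = t)
Function('r')(x, y) = Pow(Add(-21, x), -1) (Function('r')(x, y) = Pow(Add(x, -21), -1) = Pow(Add(-21, x), -1))
Function('a')(m, O) = Mul(Rational(-1, 12), O) (Function('a')(m, O) = Mul(Pow(Add(-21, 9), -1), O) = Mul(Pow(-12, -1), O) = Mul(Rational(-1, 12), O))
Mul(716976, Pow(Function('a')(Function('E')(-12), Function('A')(Mul(-3, 8))), -1)) = Mul(716976, Pow(Mul(Rational(-1, 12), Mul(Rational(-1, 2), Mul(-3, 8))), -1)) = Mul(716976, Pow(Mul(Rational(-1, 12), Mul(Rational(-1, 2), -24)), -1)) = Mul(716976, Pow(Mul(Rational(-1, 12), 12), -1)) = Mul(716976, Pow(-1, -1)) = Mul(716976, -1) = -716976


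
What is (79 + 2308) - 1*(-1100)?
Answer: 3487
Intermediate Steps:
(79 + 2308) - 1*(-1100) = 2387 + 1100 = 3487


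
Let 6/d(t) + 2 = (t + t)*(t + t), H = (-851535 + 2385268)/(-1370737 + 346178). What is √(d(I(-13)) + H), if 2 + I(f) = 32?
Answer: I*√5080015020507975590/1843181641 ≈ 1.2228*I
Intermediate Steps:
I(f) = 30 (I(f) = -2 + 32 = 30)
H = -1533733/1024559 (H = 1533733/(-1024559) = 1533733*(-1/1024559) = -1533733/1024559 ≈ -1.4970)
d(t) = 6/(-2 + 4*t²) (d(t) = 6/(-2 + (t + t)*(t + t)) = 6/(-2 + (2*t)*(2*t)) = 6/(-2 + 4*t²))
√(d(I(-13)) + H) = √(3/(-1 + 2*30²) - 1533733/1024559) = √(3/(-1 + 2*900) - 1533733/1024559) = √(3/(-1 + 1800) - 1533733/1024559) = √(3/1799 - 1533733/1024559) = √(-2756111990/1843181641) = I*√5080015020507975590/1843181641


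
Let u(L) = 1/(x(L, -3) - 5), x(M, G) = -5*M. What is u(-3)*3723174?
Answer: 1861587/5 ≈ 3.7232e+5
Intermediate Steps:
u(L) = 1/(-5 - 5*L) (u(L) = 1/(-5*L - 5) = 1/(-5 - 5*L))
u(-3)*3723174 = -1/(5 + 5*(-3))*3723174 = -1/(5 - 15)*3723174 = -1/(-10)*3723174 = -1*(-⅒)*3723174 = (⅒)*3723174 = 1861587/5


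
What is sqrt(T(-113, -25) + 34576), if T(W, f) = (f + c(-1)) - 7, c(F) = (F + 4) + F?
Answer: sqrt(34546) ≈ 185.87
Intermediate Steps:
c(F) = 4 + 2*F (c(F) = (4 + F) + F = 4 + 2*F)
T(W, f) = -5 + f (T(W, f) = (f + (4 + 2*(-1))) - 7 = (f + (4 - 2)) - 7 = (f + 2) - 7 = (2 + f) - 7 = -5 + f)
sqrt(T(-113, -25) + 34576) = sqrt((-5 - 25) + 34576) = sqrt(-30 + 34576) = sqrt(34546)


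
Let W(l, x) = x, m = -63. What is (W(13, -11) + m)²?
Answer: 5476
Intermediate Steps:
(W(13, -11) + m)² = (-11 - 63)² = (-74)² = 5476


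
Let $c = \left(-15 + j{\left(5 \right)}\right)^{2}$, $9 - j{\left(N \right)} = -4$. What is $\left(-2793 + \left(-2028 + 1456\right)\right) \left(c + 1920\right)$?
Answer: $-6474260$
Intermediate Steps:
$j{\left(N \right)} = 13$ ($j{\left(N \right)} = 9 - -4 = 9 + 4 = 13$)
$c = 4$ ($c = \left(-15 + 13\right)^{2} = \left(-2\right)^{2} = 4$)
$\left(-2793 + \left(-2028 + 1456\right)\right) \left(c + 1920\right) = \left(-2793 + \left(-2028 + 1456\right)\right) \left(4 + 1920\right) = \left(-2793 - 572\right) 1924 = \left(-3365\right) 1924 = -6474260$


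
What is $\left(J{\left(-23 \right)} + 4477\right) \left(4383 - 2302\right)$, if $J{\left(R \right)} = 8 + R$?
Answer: $9285422$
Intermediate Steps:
$\left(J{\left(-23 \right)} + 4477\right) \left(4383 - 2302\right) = \left(\left(8 - 23\right) + 4477\right) \left(4383 - 2302\right) = \left(-15 + 4477\right) 2081 = 4462 \cdot 2081 = 9285422$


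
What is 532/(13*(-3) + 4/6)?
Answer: -1596/115 ≈ -13.878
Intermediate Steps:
532/(13*(-3) + 4/6) = 532/(-39 + 4*(⅙)) = 532/(-39 + ⅔) = 532/(-115/3) = 532*(-3/115) = -1596/115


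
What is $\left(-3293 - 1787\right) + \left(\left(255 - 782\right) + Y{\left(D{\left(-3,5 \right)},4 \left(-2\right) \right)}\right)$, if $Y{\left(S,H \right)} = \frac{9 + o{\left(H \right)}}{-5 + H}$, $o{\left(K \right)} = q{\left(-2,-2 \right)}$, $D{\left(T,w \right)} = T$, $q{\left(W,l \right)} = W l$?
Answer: $-5608$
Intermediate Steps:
$o{\left(K \right)} = 4$ ($o{\left(K \right)} = \left(-2\right) \left(-2\right) = 4$)
$Y{\left(S,H \right)} = \frac{13}{-5 + H}$ ($Y{\left(S,H \right)} = \frac{9 + 4}{-5 + H} = \frac{13}{-5 + H}$)
$\left(-3293 - 1787\right) + \left(\left(255 - 782\right) + Y{\left(D{\left(-3,5 \right)},4 \left(-2\right) \right)}\right) = \left(-3293 - 1787\right) + \left(\left(255 - 782\right) + \frac{13}{-5 + 4 \left(-2\right)}\right) = -5080 - \left(527 - \frac{13}{-5 - 8}\right) = -5080 - \left(527 - \frac{13}{-13}\right) = -5080 + \left(-527 + 13 \left(- \frac{1}{13}\right)\right) = -5080 - 528 = -5608$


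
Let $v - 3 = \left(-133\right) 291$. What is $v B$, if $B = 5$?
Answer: $-193500$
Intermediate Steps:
$v = -38700$ ($v = 3 - 38703 = -38700$)
$v B = \left(-38700\right) 5 = -193500$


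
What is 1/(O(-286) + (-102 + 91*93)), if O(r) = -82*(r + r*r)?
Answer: -1/6675459 ≈ -1.4980e-7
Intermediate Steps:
O(r) = -82*r - 82*r**2 (O(r) = -82*(r + r**2) = -82*r - 82*r**2)
1/(O(-286) + (-102 + 91*93)) = 1/(-82*(-286)*(1 - 286) + (-102 + 91*93)) = 1/(-82*(-286)*(-285) + (-102 + 8463)) = 1/(-6683820 + 8361) = 1/(-6675459) = -1/6675459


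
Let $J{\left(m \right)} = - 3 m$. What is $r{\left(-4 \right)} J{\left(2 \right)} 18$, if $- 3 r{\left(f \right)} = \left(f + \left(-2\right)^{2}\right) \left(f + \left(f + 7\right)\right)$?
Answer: $0$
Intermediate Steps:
$r{\left(f \right)} = - \frac{\left(4 + f\right) \left(7 + 2 f\right)}{3}$ ($r{\left(f \right)} = - \frac{\left(f + \left(-2\right)^{2}\right) \left(f + \left(f + 7\right)\right)}{3} = - \frac{\left(f + 4\right) \left(f + \left(7 + f\right)\right)}{3} = - \frac{\left(4 + f\right) \left(7 + 2 f\right)}{3}$)
$r{\left(-4 \right)} J{\left(2 \right)} 18 = \left(- \frac{28}{3} - -20 - \frac{2 \left(-4\right)^{2}}{3}\right) \left(\left(-3\right) 2\right) 18 = \left(- \frac{28}{3} + 20 - \frac{32}{3}\right) \left(-6\right) 18 = 0 \left(-6\right) 18 = 0 \cdot 18 = 0$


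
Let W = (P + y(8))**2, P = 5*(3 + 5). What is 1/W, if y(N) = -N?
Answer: 1/1024 ≈ 0.00097656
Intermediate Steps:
P = 40 (P = 5*8 = 40)
W = 1024 (W = (40 - 1*8)**2 = (40 - 8)**2 = 32**2 = 1024)
1/W = 1/1024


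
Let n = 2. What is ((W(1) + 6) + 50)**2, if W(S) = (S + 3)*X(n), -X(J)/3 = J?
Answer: 1024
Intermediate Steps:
X(J) = -3*J
W(S) = -18 - 6*S (W(S) = (S + 3)*(-3*2) = (3 + S)*(-6) = -18 - 6*S)
((W(1) + 6) + 50)**2 = (((-18 - 6*1) + 6) + 50)**2 = (((-18 - 6) + 6) + 50)**2 = ((-24 + 6) + 50)**2 = (-18 + 50)**2 = 32**2 = 1024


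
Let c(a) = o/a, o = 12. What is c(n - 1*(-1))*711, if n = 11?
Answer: 711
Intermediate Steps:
c(a) = 12/a
c(n - 1*(-1))*711 = (12/(11 - 1*(-1)))*711 = (12/(11 + 1))*711 = (12/12)*711 = (12*(1/12))*711 = 1*711 = 711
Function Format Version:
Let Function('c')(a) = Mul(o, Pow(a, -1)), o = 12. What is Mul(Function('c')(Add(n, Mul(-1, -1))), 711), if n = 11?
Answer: 711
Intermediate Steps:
Function('c')(a) = Mul(12, Pow(a, -1))
Mul(Function('c')(Add(n, Mul(-1, -1))), 711) = Mul(Mul(12, Pow(Add(11, Mul(-1, -1)), -1)), 711) = Mul(Mul(12, Pow(Add(11, 1), -1)), 711) = Mul(Mul(12, Pow(12, -1)), 711) = Mul(Mul(12, Rational(1, 12)), 711) = Mul(1, 711) = 711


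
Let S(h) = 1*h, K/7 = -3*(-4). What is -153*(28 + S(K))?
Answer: -17136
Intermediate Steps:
K = 84 (K = 7*(-3*(-4)) = 7*12 = 84)
S(h) = h
-153*(28 + S(K)) = -153*(28 + 84) = -153*112 = -17136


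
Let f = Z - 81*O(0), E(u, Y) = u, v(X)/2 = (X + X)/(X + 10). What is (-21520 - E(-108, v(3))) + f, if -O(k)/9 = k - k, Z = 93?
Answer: -21319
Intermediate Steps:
v(X) = 4*X/(10 + X) (v(X) = 2*((X + X)/(X + 10)) = 2*((2*X)/(10 + X)) = 2*(2*X/(10 + X)) = 4*X/(10 + X))
O(k) = 0 (O(k) = -9*(k - k) = -9*0 = 0)
f = 93 (f = 93 - 81*0 = 93 + 0 = 93)
(-21520 - E(-108, v(3))) + f = (-21520 - 1*(-108)) + 93 = (-21520 + 108) + 93 = -21412 + 93 = -21319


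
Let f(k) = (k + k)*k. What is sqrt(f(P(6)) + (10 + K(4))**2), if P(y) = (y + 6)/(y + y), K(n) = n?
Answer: 3*sqrt(22) ≈ 14.071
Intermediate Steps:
P(y) = (6 + y)/(2*y) (P(y) = (6 + y)/((2*y)) = (6 + y)*(1/(2*y)) = (6 + y)/(2*y))
f(k) = 2*k**2 (f(k) = (2*k)*k = 2*k**2)
sqrt(f(P(6)) + (10 + K(4))**2) = sqrt(2*((1/2)*(6 + 6)/6)**2 + (10 + 4)**2) = sqrt(2*((1/2)*(1/6)*12)**2 + 14**2) = sqrt(2*1**2 + 196) = sqrt(2*1 + 196) = sqrt(2 + 196) = sqrt(198) = 3*sqrt(22)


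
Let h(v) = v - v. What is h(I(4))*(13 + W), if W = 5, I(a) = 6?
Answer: 0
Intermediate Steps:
h(v) = 0
h(I(4))*(13 + W) = 0*(13 + 5) = 0*18 = 0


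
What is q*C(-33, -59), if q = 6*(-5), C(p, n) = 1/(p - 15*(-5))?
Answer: -5/7 ≈ -0.71429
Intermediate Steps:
C(p, n) = 1/(75 + p) (C(p, n) = 1/(p + 75) = 1/(75 + p))
q = -30
q*C(-33, -59) = -30/(75 - 33) = -30/42 = -30*1/42 = -5/7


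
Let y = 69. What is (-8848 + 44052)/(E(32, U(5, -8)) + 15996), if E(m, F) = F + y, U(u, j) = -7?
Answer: 17602/8029 ≈ 2.1923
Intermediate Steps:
E(m, F) = 69 + F (E(m, F) = F + 69 = 69 + F)
(-8848 + 44052)/(E(32, U(5, -8)) + 15996) = (-8848 + 44052)/((69 - 7) + 15996) = 35204/(62 + 15996) = 35204/16058 = 35204*(1/16058) = 17602/8029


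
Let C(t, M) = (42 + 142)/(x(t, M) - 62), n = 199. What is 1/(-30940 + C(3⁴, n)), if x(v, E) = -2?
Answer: -8/247543 ≈ -3.2318e-5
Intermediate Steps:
C(t, M) = -23/8 (C(t, M) = (42 + 142)/(-2 - 62) = 184/(-64) = 184*(-1/64) = -23/8)
1/(-30940 + C(3⁴, n)) = 1/(-30940 - 23/8) = 1/(-247543/8) = -8/247543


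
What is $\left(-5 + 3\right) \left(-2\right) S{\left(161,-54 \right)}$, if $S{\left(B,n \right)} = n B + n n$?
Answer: $-23112$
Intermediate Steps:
$S{\left(B,n \right)} = n^{2} + B n$ ($S{\left(B,n \right)} = B n + n^{2} = n^{2} + B n$)
$\left(-5 + 3\right) \left(-2\right) S{\left(161,-54 \right)} = \left(-5 + 3\right) \left(-2\right) \left(- 54 \left(161 - 54\right)\right) = \left(-2\right) \left(-2\right) \left(\left(-54\right) 107\right) = 4 \left(-5778\right) = -23112$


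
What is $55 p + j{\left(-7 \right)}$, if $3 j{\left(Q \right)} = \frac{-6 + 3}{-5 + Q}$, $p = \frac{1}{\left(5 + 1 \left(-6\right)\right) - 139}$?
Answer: $- \frac{13}{42} \approx -0.30952$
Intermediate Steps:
$p = - \frac{1}{140}$ ($p = \frac{1}{\left(5 - 6\right) - 139} = \frac{1}{-1 - 139} = \frac{1}{-140} = - \frac{1}{140} \approx -0.0071429$)
$j{\left(Q \right)} = - \frac{1}{-5 + Q}$ ($j{\left(Q \right)} = \frac{\left(-6 + 3\right) \frac{1}{-5 + Q}}{3} = \frac{\left(-3\right) \frac{1}{-5 + Q}}{3} = - \frac{1}{-5 + Q}$)
$55 p + j{\left(-7 \right)} = 55 \left(- \frac{1}{140}\right) - \frac{1}{-5 - 7} = - \frac{11}{28} - \frac{1}{-12} = - \frac{11}{28} - - \frac{1}{12} = - \frac{11}{28} + \frac{1}{12} = - \frac{13}{42}$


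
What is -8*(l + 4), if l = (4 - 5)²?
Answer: -40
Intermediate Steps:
l = 1 (l = (-1)² = 1)
-8*(l + 4) = -8*(1 + 4) = -8*5 = -40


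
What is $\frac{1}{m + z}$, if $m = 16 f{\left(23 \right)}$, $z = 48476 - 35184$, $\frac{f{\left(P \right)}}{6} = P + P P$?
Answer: $\frac{1}{66284} \approx 1.5087 \cdot 10^{-5}$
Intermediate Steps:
$f{\left(P \right)} = 6 P + 6 P^{2}$ ($f{\left(P \right)} = 6 \left(P + P P\right) = 6 \left(P + P^{2}\right) = 6 P + 6 P^{2}$)
$z = 13292$ ($z = 48476 - 35184 = 13292$)
$m = 52992$ ($m = 16 \cdot 6 \cdot 23 \left(1 + 23\right) = 16 \cdot 6 \cdot 23 \cdot 24 = 16 \cdot 3312 = 52992$)
$\frac{1}{m + z} = \frac{1}{52992 + 13292} = \frac{1}{66284}$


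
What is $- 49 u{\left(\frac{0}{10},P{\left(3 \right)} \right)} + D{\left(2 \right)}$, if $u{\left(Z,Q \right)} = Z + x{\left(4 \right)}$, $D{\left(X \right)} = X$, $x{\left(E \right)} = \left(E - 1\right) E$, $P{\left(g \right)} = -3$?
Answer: $-586$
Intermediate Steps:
$x{\left(E \right)} = E \left(-1 + E\right)$ ($x{\left(E \right)} = \left(-1 + E\right) E = E \left(-1 + E\right)$)
$u{\left(Z,Q \right)} = 12 + Z$ ($u{\left(Z,Q \right)} = Z + 4 \left(-1 + 4\right) = Z + 4 \cdot 3 = Z + 12 = 12 + Z$)
$- 49 u{\left(\frac{0}{10},P{\left(3 \right)} \right)} + D{\left(2 \right)} = - 49 \left(12 + \frac{0}{10}\right) + 2 = - 49 \left(12 + 0 \cdot \frac{1}{10}\right) + 2 = - 49 \left(12 + 0\right) + 2 = \left(-49\right) 12 + 2 = -588 + 2 = -586$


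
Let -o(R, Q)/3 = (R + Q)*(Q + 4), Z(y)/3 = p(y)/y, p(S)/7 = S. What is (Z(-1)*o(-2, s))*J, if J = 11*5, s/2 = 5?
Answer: -388080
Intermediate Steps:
p(S) = 7*S
s = 10 (s = 2*5 = 10)
Z(y) = 21 (Z(y) = 3*((7*y)/y) = 3*7 = 21)
o(R, Q) = -3*(4 + Q)*(Q + R) (o(R, Q) = -3*(R + Q)*(Q + 4) = -3*(Q + R)*(4 + Q) = -3*(4 + Q)*(Q + R))
J = 55
(Z(-1)*o(-2, s))*J = (21*(-12*10 - 12*(-2) - 3*10² - 3*10*(-2)))*55 = (21*(-120 + 24 - 3*100 + 60))*55 = (21*(-120 + 24 - 300 + 60))*55 = (21*(-336))*55 = -7056*55 = -388080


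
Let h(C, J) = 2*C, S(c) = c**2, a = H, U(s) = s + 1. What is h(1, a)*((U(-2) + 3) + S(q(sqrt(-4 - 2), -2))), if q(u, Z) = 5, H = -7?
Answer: 54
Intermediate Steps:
U(s) = 1 + s
a = -7
h(1, a)*((U(-2) + 3) + S(q(sqrt(-4 - 2), -2))) = (2*1)*(((1 - 2) + 3) + 5**2) = 2*((-1 + 3) + 25) = 2*(2 + 25) = 2*27 = 54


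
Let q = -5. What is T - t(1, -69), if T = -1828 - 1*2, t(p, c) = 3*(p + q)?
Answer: -1818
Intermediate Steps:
t(p, c) = -15 + 3*p (t(p, c) = 3*(p - 5) = 3*(-5 + p) = -15 + 3*p)
T = -1830 (T = -1828 - 2 = -1830)
T - t(1, -69) = -1830 - (-15 + 3*1) = -1830 - (-15 + 3) = -1830 - 1*(-12) = -1830 + 12 = -1818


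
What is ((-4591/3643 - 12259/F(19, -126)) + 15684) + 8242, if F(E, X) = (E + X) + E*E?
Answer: 22093428521/925322 ≈ 23876.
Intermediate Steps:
F(E, X) = E + X + E**2 (F(E, X) = (E + X) + E**2 = E + X + E**2)
((-4591/3643 - 12259/F(19, -126)) + 15684) + 8242 = ((-4591/3643 - 12259/(19 - 126 + 19**2)) + 15684) + 8242 = ((-4591*1/3643 - 12259/(19 - 126 + 361)) + 15684) + 8242 = ((-4591/3643 - 12259/254) + 15684) + 8242 = (-45825651/925322 + 15684) + 8242 = 14466924597/925322 + 8242 = 22093428521/925322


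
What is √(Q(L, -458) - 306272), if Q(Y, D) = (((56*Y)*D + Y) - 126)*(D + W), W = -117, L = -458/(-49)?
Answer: 2*√1685670043/7 ≈ 11731.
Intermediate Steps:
L = 458/49 (L = -458*(-1/49) = 458/49 ≈ 9.3469)
Q(Y, D) = (-117 + D)*(-126 + Y + 56*D*Y) (Q(Y, D) = (((56*Y)*D + Y) - 126)*(D - 117) = ((56*D*Y + Y) - 126)*(-117 + D) = ((Y + 56*D*Y) - 126)*(-117 + D) = (-126 + Y + 56*D*Y)*(-117 + D) = (-117 + D)*(-126 + Y + 56*D*Y))
√(Q(L, -458) - 306272) = √((14742 - 126*(-458) - 117*458/49 - 6551*(-458)*458/49 + 56*(458/49)*(-458)²) - 306272) = √((14742 + 57708 - 53586/49 + 1374163964/49 + 56*(458/49)*209764) - 306272) = √((14742 + 57708 - 53586/49 + 1374163964/49 + 768575296/7) - 306272) = √(6757687500/49 - 306272) = √(6742680172/49) = 2*√1685670043/7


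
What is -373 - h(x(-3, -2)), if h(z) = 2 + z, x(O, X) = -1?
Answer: -374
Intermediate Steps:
-373 - h(x(-3, -2)) = -373 - (2 - 1) = -373 - 1*1 = -373 - 1 = -374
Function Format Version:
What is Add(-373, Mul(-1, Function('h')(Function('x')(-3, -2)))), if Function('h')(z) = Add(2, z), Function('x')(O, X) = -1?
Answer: -374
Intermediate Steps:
Add(-373, Mul(-1, Function('h')(Function('x')(-3, -2)))) = Add(-373, Mul(-1, Add(2, -1))) = Add(-373, Mul(-1, 1)) = Add(-373, -1) = -374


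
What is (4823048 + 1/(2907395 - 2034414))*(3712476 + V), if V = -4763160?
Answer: -4423830663011454876/872981 ≈ -5.0675e+12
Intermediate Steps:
(4823048 + 1/(2907395 - 2034414))*(3712476 + V) = (4823048 + 1/(2907395 - 2034414))*(3712476 - 4763160) = (4823048 + 1/872981)*(-1050684) = (4210429266089/872981)*(-1050684) = -4423830663011454876/872981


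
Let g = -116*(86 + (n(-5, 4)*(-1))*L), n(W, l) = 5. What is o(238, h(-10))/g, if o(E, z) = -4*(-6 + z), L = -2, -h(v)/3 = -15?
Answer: 13/928 ≈ 0.014009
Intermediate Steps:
h(v) = 45 (h(v) = -3*(-15) = 45)
o(E, z) = 24 - 4*z
g = -11136 (g = -116*(86 + (5*(-1))*(-2)) = -116*(86 - 5*(-2)) = -116*(86 + 10) = -116*96 = -11136)
o(238, h(-10))/g = (24 - 4*45)/(-11136) = (24 - 180)*(-1/11136) = -156*(-1/11136) = 13/928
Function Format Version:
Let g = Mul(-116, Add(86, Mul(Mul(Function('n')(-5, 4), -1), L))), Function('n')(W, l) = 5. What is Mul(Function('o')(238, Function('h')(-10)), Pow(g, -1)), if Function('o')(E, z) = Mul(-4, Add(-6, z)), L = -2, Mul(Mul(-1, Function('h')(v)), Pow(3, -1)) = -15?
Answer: Rational(13, 928) ≈ 0.014009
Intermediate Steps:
Function('h')(v) = 45 (Function('h')(v) = Mul(-3, -15) = 45)
Function('o')(E, z) = Add(24, Mul(-4, z))
g = -11136 (g = Mul(-116, Add(86, Mul(Mul(5, -1), -2))) = Mul(-116, Add(86, Mul(-5, -2))) = Mul(-116, Add(86, 10)) = Mul(-116, 96) = -11136)
Mul(Function('o')(238, Function('h')(-10)), Pow(g, -1)) = Mul(Add(24, Mul(-4, 45)), Pow(-11136, -1)) = Mul(Add(24, -180), Rational(-1, 11136)) = Mul(-156, Rational(-1, 11136)) = Rational(13, 928)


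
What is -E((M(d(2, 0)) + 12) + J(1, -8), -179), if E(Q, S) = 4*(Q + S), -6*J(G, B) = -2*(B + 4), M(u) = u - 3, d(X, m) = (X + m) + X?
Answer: 2008/3 ≈ 669.33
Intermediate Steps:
d(X, m) = m + 2*X
M(u) = -3 + u
J(G, B) = 4/3 + B/3 (J(G, B) = -(-1)*(B + 4)/3 = -(-1)*(4 + B)/3 = -(-8 - 2*B)/6 = 4/3 + B/3)
E(Q, S) = 4*Q + 4*S
-E((M(d(2, 0)) + 12) + J(1, -8), -179) = -(4*(((-3 + (0 + 2*2)) + 12) + (4/3 + (⅓)*(-8))) + 4*(-179)) = -(4*(((-3 + (0 + 4)) + 12) + (4/3 - 8/3)) - 716) = -(4*(((-3 + 4) + 12) - 4/3) - 716) = -(4*((1 + 12) - 4/3) - 716) = -(4*(13 - 4/3) - 716) = -(4*(35/3) - 716) = -(140/3 - 716) = -1*(-2008/3) = 2008/3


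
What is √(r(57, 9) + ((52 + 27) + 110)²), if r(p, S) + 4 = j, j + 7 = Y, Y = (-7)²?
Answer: √35759 ≈ 189.10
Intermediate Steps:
Y = 49
j = 42 (j = -7 + 49 = 42)
r(p, S) = 38 (r(p, S) = -4 + 42 = 38)
√(r(57, 9) + ((52 + 27) + 110)²) = √(38 + ((52 + 27) + 110)²) = √(38 + (79 + 110)²) = √(38 + 189²) = √(38 + 35721) = √35759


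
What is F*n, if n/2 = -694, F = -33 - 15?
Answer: 66624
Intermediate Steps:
F = -48
n = -1388 (n = 2*(-694) = -1388)
F*n = -48*(-1388) = 66624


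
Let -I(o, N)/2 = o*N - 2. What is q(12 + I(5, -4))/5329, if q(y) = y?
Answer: 56/5329 ≈ 0.010509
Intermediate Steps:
I(o, N) = 4 - 2*N*o (I(o, N) = -2*(o*N - 2) = -2*(N*o - 2) = -2*(-2 + N*o) = 4 - 2*N*o)
q(12 + I(5, -4))/5329 = (12 + (4 - 2*(-4)*5))/5329 = (12 + (4 + 40))*(1/5329) = (12 + 44)*(1/5329) = 56*(1/5329) = 56/5329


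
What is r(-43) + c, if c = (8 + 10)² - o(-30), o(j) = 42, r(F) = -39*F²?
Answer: -71829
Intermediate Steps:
c = 282 (c = (8 + 10)² - 1*42 = 18² - 42 = 324 - 42 = 282)
r(-43) + c = -39*(-43)² + 282 = -39*1849 + 282 = -72111 + 282 = -71829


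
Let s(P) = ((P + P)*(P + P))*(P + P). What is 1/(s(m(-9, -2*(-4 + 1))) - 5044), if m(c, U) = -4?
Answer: -1/5556 ≈ -0.00017999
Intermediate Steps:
s(P) = 8*P**3 (s(P) = ((2*P)*(2*P))*(2*P) = (4*P**2)*(2*P) = 8*P**3)
1/(s(m(-9, -2*(-4 + 1))) - 5044) = 1/(8*(-4)**3 - 5044) = 1/(8*(-64) - 5044) = 1/(-512 - 5044) = 1/(-5556) = -1/5556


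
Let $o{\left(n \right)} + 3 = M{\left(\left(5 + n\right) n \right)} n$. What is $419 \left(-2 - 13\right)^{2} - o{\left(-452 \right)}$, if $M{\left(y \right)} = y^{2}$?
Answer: $18451443721350$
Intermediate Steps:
$o{\left(n \right)} = -3 + n^{3} \left(5 + n\right)^{2}$ ($o{\left(n \right)} = -3 + \left(\left(5 + n\right) n\right)^{2} n = -3 + \left(n \left(5 + n\right)\right)^{2} n = -3 + n^{2} \left(5 + n\right)^{2} n = -3 + n^{3} \left(5 + n\right)^{2}$)
$419 \left(-2 - 13\right)^{2} - o{\left(-452 \right)} = 419 \left(-2 - 13\right)^{2} - \left(-3 + \left(-452\right)^{3} \left(5 - 452\right)^{2}\right) = 419 \left(-15\right)^{2} - \left(-3 - 92345408 \left(-447\right)^{2}\right) = 419 \cdot 225 - \left(-3 - 18451443627072\right) = 94275 - \left(-3 - 18451443627072\right) = 94275 - -18451443627075 = 94275 + 18451443627075 = 18451443721350$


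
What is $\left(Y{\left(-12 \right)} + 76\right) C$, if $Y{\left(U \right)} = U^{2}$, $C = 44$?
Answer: $9680$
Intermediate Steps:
$\left(Y{\left(-12 \right)} + 76\right) C = \left(\left(-12\right)^{2} + 76\right) 44 = \left(144 + 76\right) 44 = 220 \cdot 44 = 9680$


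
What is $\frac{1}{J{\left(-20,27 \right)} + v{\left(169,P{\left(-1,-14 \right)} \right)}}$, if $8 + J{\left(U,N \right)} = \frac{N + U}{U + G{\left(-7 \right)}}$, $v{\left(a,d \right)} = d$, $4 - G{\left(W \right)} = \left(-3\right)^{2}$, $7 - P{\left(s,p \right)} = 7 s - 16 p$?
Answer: $- \frac{25}{5457} \approx -0.0045813$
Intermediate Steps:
$P{\left(s,p \right)} = 7 - 7 s + 16 p$ ($P{\left(s,p \right)} = 7 - \left(7 s - 16 p\right) = 7 - \left(- 16 p + 7 s\right) = 7 + \left(- 7 s + 16 p\right) = 7 - 7 s + 16 p$)
$G{\left(W \right)} = -5$ ($G{\left(W \right)} = 4 - \left(-3\right)^{2} = 4 - 9 = -5$)
$J{\left(U,N \right)} = -8 + \frac{N + U}{-5 + U}$ ($J{\left(U,N \right)} = -8 + \frac{N + U}{U - 5} = -8 + \frac{N + U}{-5 + U}$)
$\frac{1}{J{\left(-20,27 \right)} + v{\left(169,P{\left(-1,-14 \right)} \right)}} = \frac{1}{\frac{40 + 27 - -140}{-5 - 20} + \left(7 - -7 + 16 \left(-14\right)\right)} = \frac{1}{\frac{40 + 27 + 140}{-25} + \left(7 + 7 - 224\right)} = \frac{1}{\left(- \frac{1}{25}\right) 207 - 210} = \frac{1}{- \frac{207}{25} - 210} = \frac{1}{- \frac{5457}{25}} = - \frac{25}{5457}$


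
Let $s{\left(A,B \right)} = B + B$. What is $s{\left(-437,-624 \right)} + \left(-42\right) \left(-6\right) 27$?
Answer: $5556$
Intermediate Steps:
$s{\left(A,B \right)} = 2 B$
$s{\left(-437,-624 \right)} + \left(-42\right) \left(-6\right) 27 = 2 \left(-624\right) + \left(-42\right) \left(-6\right) 27 = -1248 + 252 \cdot 27 = -1248 + 6804 = 5556$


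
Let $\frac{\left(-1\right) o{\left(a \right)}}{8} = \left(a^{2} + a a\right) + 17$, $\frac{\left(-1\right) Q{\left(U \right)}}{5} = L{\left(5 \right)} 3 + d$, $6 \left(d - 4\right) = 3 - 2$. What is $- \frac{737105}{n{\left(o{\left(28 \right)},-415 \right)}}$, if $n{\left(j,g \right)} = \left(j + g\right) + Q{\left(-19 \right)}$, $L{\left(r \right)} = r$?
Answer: $\frac{884526}{15829} \approx 55.88$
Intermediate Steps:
$d = \frac{25}{6}$ ($d = 4 + \frac{3 - 2}{6} = 4 + \frac{1}{6} \cdot 1 = 4 + \frac{1}{6} = \frac{25}{6} \approx 4.1667$)
$Q{\left(U \right)} = - \frac{575}{6}$ ($Q{\left(U \right)} = - 5 \left(5 \cdot 3 + \frac{25}{6}\right) = - 5 \left(15 + \frac{25}{6}\right) = \left(-5\right) \frac{115}{6} = - \frac{575}{6}$)
$o{\left(a \right)} = -136 - 16 a^{2}$ ($o{\left(a \right)} = - 8 \left(\left(a^{2} + a a\right) + 17\right) = - 8 \left(\left(a^{2} + a^{2}\right) + 17\right) = - 8 \left(2 a^{2} + 17\right) = - 8 \left(17 + 2 a^{2}\right) = -136 - 16 a^{2}$)
$n{\left(j,g \right)} = - \frac{575}{6} + g + j$ ($n{\left(j,g \right)} = \left(j + g\right) - \frac{575}{6} = \left(g + j\right) - \frac{575}{6} = - \frac{575}{6} + g + j$)
$- \frac{737105}{n{\left(o{\left(28 \right)},-415 \right)}} = - \frac{737105}{- \frac{575}{6} - 415 - \left(136 + 16 \cdot 28^{2}\right)} = - \frac{737105}{- \frac{575}{6} - 415 - 12680} = - \frac{737105}{- \frac{79145}{6}} = \left(-737105\right) \left(- \frac{6}{79145}\right) = \frac{884526}{15829}$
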